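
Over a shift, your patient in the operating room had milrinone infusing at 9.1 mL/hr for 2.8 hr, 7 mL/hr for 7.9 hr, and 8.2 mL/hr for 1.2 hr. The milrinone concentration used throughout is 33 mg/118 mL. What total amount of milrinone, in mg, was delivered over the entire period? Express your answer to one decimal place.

25.3 mg

Concentration = 33 mg ÷ 118 mL = 0.279661 mg/mL
Stage 1: 9.1 mL/hr × 2.8 hr = 25.48 mL → 25.48 mL × 0.279661 mg/mL = 7.125763 mg
Stage 2: 7 mL/hr × 7.9 hr = 55.3 mL → 55.3 mL × 0.279661 mg/mL = 15.46525 mg
Stage 3: 8.2 mL/hr × 1.2 hr = 9.84 mL → 9.84 mL × 0.279661 mg/mL = 2.751864 mg
Total = 7.125763 + 15.46525 + 2.751864 = 25.34288 mg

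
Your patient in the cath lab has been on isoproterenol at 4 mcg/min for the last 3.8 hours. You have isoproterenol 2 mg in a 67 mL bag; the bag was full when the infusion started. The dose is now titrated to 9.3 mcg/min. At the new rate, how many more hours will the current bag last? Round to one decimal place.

1.9 hours

Initial rate:
4 mcg/min × 60 min/hr = 240 mcg/hr
Concentration = 2 mg ÷ 67 mL = 0.02985075 mg/mL = 29.85075 mcg/mL
Rate = 240 mcg/hr ÷ 29.85075 mcg/mL = 8.04 mL/hr
Volume infused so far = 8.04 mL/hr × 3.8 hr = 30.552 mL
Volume remaining = 67 − 30.552 = 36.448 mL
New rate:
9.3 mcg/min × 60 min/hr = 558 mcg/hr
Rate = 558 mcg/hr ÷ 29.85075 mcg/mL = 18.693 mL/hr
Time remaining = 36.448 mL ÷ 18.693 mL/hr = 1.949821 hr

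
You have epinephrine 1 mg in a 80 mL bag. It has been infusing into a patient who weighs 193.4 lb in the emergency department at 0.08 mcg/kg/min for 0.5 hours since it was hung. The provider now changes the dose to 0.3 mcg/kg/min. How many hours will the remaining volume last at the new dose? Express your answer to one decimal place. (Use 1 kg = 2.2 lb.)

Initial rate:
Weight = 193.4 lb ÷ 2.2 lb/kg = 87.90909 kg
Dose = 0.08 mcg/kg/min × 87.90909 kg = 7.032727 mcg/min
7.032727 mcg/min × 60 min/hr = 421.9636 mcg/hr
Concentration = 1 mg ÷ 80 mL = 0.0125 mg/mL = 12.5 mcg/mL
Rate = 421.9636 mcg/hr ÷ 12.5 mcg/mL = 33.75709 mL/hr
Volume infused so far = 33.75709 mL/hr × 0.5 hr = 16.87855 mL
Volume remaining = 80 − 16.87855 = 63.12145 mL
New rate:
Dose = 0.3 mcg/kg/min × 87.90909 kg = 26.37273 mcg/min
26.37273 mcg/min × 60 min/hr = 1582.364 mcg/hr
Rate = 1582.364 mcg/hr ÷ 12.5 mcg/mL = 126.5891 mL/hr
Time remaining = 63.12145 mL ÷ 126.5891 mL/hr = 0.4986327 hr

0.5 hours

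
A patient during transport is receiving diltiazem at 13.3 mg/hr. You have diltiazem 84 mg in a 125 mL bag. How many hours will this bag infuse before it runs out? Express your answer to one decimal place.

6.3 hours

Concentration = 84 mg ÷ 125 mL = 0.672 mg/mL
Rate = 13.3 mg/hr ÷ 0.672 mg/mL = 19.79167 mL/hr
Duration = 125 mL ÷ 19.79167 mL/hr = 6.315789 hr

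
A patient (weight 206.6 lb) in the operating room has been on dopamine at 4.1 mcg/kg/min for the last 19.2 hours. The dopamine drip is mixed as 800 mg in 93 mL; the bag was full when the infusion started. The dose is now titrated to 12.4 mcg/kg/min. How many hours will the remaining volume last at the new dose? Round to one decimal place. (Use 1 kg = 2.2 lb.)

Initial rate:
Weight = 206.6 lb ÷ 2.2 lb/kg = 93.90909 kg
Dose = 4.1 mcg/kg/min × 93.90909 kg = 385.0273 mcg/min
385.0273 mcg/min × 60 min/hr = 23101.64 mcg/hr
Concentration = 800 mg ÷ 93 mL = 8.602151 mg/mL = 8602.151 mcg/mL
Rate = 23101.64 mcg/hr ÷ 8602.151 mcg/mL = 2.685565 mL/hr
Volume infused so far = 2.685565 mL/hr × 19.2 hr = 51.56285 mL
Volume remaining = 93 − 51.56285 = 41.43715 mL
New rate:
Dose = 12.4 mcg/kg/min × 93.90909 kg = 1164.473 mcg/min
1164.473 mcg/min × 60 min/hr = 69868.36 mcg/hr
Rate = 69868.36 mcg/hr ÷ 8602.151 mcg/mL = 8.122197 mL/hr
Time remaining = 41.43715 mL ÷ 8.122197 mL/hr = 5.101716 hr

5.1 hours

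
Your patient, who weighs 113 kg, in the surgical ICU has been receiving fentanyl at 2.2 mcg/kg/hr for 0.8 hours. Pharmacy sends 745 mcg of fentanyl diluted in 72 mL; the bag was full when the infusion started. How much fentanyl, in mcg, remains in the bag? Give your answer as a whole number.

546 mcg

Dose = 2.2 mcg/kg/hr × 113 kg = 248.6 mcg/hr
Concentration = 745 mcg ÷ 72 mL = 10.34722 mcg/mL
Rate = 248.6 mcg/hr ÷ 10.34722 mcg/mL = 24.02577 mL/hr
Volume infused = 24.02577 mL/hr × 0.8 hr = 19.22062 mL
Volume remaining = 72 − 19.22062 = 52.77938 mL
Drug remaining = 52.77938 mL × 10.34722 mcg/mL = 546.12 mcg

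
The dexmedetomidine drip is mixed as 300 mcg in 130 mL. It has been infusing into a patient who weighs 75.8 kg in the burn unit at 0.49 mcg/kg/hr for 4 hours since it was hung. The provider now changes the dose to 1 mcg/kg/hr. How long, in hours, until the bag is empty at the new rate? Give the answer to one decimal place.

Initial rate:
Dose = 0.49 mcg/kg/hr × 75.8 kg = 37.142 mcg/hr
Concentration = 300 mcg ÷ 130 mL = 2.307692 mcg/mL
Rate = 37.142 mcg/hr ÷ 2.307692 mcg/mL = 16.09487 mL/hr
Volume infused so far = 16.09487 mL/hr × 4 hr = 64.37947 mL
Volume remaining = 130 − 64.37947 = 65.62053 mL
New rate:
Dose = 1 mcg/kg/hr × 75.8 kg = 75.8 mcg/hr
Rate = 75.8 mcg/hr ÷ 2.307692 mcg/mL = 32.84667 mL/hr
Time remaining = 65.62053 mL ÷ 32.84667 mL/hr = 1.997784 hr

2.0 hours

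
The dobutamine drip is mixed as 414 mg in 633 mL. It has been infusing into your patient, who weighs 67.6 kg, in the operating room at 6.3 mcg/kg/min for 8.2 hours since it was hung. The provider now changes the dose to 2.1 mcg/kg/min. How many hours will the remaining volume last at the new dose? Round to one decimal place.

Initial rate:
Dose = 6.3 mcg/kg/min × 67.6 kg = 425.88 mcg/min
425.88 mcg/min × 60 min/hr = 25552.8 mcg/hr
Concentration = 414 mg ÷ 633 mL = 0.6540284 mg/mL = 654.0284 mcg/mL
Rate = 25552.8 mcg/hr ÷ 654.0284 mcg/mL = 39.06986 mL/hr
Volume infused so far = 39.06986 mL/hr × 8.2 hr = 320.3729 mL
Volume remaining = 633 − 320.3729 = 312.6271 mL
New rate:
Dose = 2.1 mcg/kg/min × 67.6 kg = 141.96 mcg/min
141.96 mcg/min × 60 min/hr = 8517.6 mcg/hr
Rate = 8517.6 mcg/hr ÷ 654.0284 mcg/mL = 13.02329 mL/hr
Time remaining = 312.6271 mL ÷ 13.02329 mL/hr = 24.00524 hr

24.0 hours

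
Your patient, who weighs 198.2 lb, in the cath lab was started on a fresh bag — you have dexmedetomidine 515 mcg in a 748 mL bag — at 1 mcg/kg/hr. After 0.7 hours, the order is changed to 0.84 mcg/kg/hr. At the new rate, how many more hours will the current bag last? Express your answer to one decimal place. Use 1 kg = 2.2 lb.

Initial rate:
Weight = 198.2 lb ÷ 2.2 lb/kg = 90.09091 kg
Dose = 1 mcg/kg/hr × 90.09091 kg = 90.09091 mcg/hr
Concentration = 515 mcg ÷ 748 mL = 0.6885027 mcg/mL
Rate = 90.09091 mcg/hr ÷ 0.6885027 mcg/mL = 130.8505 mL/hr
Volume infused so far = 130.8505 mL/hr × 0.7 hr = 91.59534 mL
Volume remaining = 748 − 91.59534 = 656.4047 mL
New rate:
Dose = 0.84 mcg/kg/hr × 90.09091 kg = 75.67636 mcg/hr
Rate = 75.67636 mcg/hr ÷ 0.6885027 mcg/mL = 109.9144 mL/hr
Time remaining = 656.4047 mL ÷ 109.9144 mL/hr = 5.971962 hr

6.0 hours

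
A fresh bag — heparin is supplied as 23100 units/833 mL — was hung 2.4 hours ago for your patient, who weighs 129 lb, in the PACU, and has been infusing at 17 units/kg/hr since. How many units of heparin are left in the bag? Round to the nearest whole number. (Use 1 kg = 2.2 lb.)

Weight = 129 lb ÷ 2.2 lb/kg = 58.63636 kg
Dose = 17 units/kg/hr × 58.63636 kg = 996.8182 units/hr
Concentration = 23100 units ÷ 833 mL = 27.73109 units/mL
Rate = 996.8182 units/hr ÷ 27.73109 units/mL = 35.94587 mL/hr
Volume infused = 35.94587 mL/hr × 2.4 hr = 86.27008 mL
Volume remaining = 833 − 86.27008 = 746.7299 mL
Drug remaining = 746.7299 mL × 27.73109 units/mL = 20707.64 units

20708 units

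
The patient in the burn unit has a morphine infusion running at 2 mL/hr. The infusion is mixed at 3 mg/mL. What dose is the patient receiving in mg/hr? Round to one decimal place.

Drug rate = 2 mL/hr × 3 mg/mL = 6 mg/hr

6.0 mg/hr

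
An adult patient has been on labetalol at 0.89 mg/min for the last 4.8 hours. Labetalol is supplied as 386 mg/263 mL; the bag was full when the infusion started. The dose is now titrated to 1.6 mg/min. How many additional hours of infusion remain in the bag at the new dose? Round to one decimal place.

1.4 hours

Initial rate:
0.89 mg/min × 60 min/hr = 53.4 mg/hr
Concentration = 386 mg ÷ 263 mL = 1.467681 mg/mL
Rate = 53.4 mg/hr ÷ 1.467681 mg/mL = 36.38394 mL/hr
Volume infused so far = 36.38394 mL/hr × 4.8 hr = 174.6429 mL
Volume remaining = 263 − 174.6429 = 88.3571 mL
New rate:
1.6 mg/min × 60 min/hr = 96 mg/hr
Rate = 96 mg/hr ÷ 1.467681 mg/mL = 65.40933 mL/hr
Time remaining = 88.3571 mL ÷ 65.40933 mL/hr = 1.350833 hr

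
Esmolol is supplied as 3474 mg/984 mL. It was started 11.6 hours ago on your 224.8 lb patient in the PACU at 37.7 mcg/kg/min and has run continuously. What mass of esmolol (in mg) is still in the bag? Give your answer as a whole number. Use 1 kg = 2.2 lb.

Weight = 224.8 lb ÷ 2.2 lb/kg = 102.1818 kg
Dose = 37.7 mcg/kg/min × 102.1818 kg = 3852.255 mcg/min
3852.255 mcg/min × 60 min/hr = 231135.3 mcg/hr
Concentration = 3474 mg ÷ 984 mL = 3.530488 mg/mL = 3530.488 mcg/mL
Rate = 231135.3 mcg/hr ÷ 3530.488 mcg/mL = 65.46837 mL/hr
Volume infused = 65.46837 mL/hr × 11.6 hr = 759.4331 mL
Volume remaining = 984 − 759.4331 = 224.5669 mL
Drug remaining = 224.5669 mL × 3530.488 mcg/mL = 792830.8 mcg = 792.8308 mg

793 mg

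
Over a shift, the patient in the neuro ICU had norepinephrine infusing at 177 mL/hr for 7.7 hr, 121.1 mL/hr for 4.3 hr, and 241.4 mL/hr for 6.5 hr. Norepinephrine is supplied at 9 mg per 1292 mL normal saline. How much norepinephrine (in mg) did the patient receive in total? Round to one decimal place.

24.1 mg

Concentration = 9 mg ÷ 1292 mL = 0.006965944 mg/mL
Stage 1: 177 mL/hr × 7.7 hr = 1362.9 mL → 1362.9 mL × 0.006965944 mg/mL = 9.493885 mg
Stage 2: 121.1 mL/hr × 4.3 hr = 520.73 mL → 520.73 mL × 0.006965944 mg/mL = 3.627376 mg
Stage 3: 241.4 mL/hr × 6.5 hr = 1569.1 mL → 1569.1 mL × 0.006965944 mg/mL = 10.93026 mg
Total = 9.493885 + 3.627376 + 10.93026 = 24.05152 mg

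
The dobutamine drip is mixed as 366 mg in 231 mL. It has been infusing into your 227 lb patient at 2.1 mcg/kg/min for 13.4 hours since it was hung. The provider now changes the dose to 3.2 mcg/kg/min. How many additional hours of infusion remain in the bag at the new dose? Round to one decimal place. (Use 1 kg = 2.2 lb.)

9.7 hours

Initial rate:
Weight = 227 lb ÷ 2.2 lb/kg = 103.1818 kg
Dose = 2.1 mcg/kg/min × 103.1818 kg = 216.6818 mcg/min
216.6818 mcg/min × 60 min/hr = 13000.91 mcg/hr
Concentration = 366 mg ÷ 231 mL = 1.584416 mg/mL = 1584.416 mcg/mL
Rate = 13000.91 mcg/hr ÷ 1584.416 mcg/mL = 8.205492 mL/hr
Volume infused so far = 8.205492 mL/hr × 13.4 hr = 109.9536 mL
Volume remaining = 231 − 109.9536 = 121.0464 mL
New rate:
Dose = 3.2 mcg/kg/min × 103.1818 kg = 330.1818 mcg/min
330.1818 mcg/min × 60 min/hr = 19810.91 mcg/hr
Rate = 19810.91 mcg/hr ÷ 1584.416 mcg/mL = 12.50361 mL/hr
Time remaining = 121.0464 mL ÷ 12.50361 mL/hr = 9.68092 hr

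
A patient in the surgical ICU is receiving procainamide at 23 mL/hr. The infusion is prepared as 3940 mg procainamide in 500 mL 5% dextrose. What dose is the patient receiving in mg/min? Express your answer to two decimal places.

3.02 mg/min

Concentration = 3940 mg ÷ 500 mL = 7.88 mg/mL
Drug rate = 23 mL/hr × 7.88 mg/mL = 181.24 mg/hr
181.24 mg/hr ÷ 60 min/hr = 3.020667 mg/min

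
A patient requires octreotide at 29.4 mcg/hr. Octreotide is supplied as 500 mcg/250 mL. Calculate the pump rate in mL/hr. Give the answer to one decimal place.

Concentration = 500 mcg ÷ 250 mL = 2 mcg/mL
Rate = 29.4 mcg/hr ÷ 2 mcg/mL = 14.7 mL/hr

14.7 mL/hr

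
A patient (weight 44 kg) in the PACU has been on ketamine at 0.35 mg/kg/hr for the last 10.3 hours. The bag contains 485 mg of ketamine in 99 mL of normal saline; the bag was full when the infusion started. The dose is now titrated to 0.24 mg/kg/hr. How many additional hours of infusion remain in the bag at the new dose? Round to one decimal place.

Initial rate:
Dose = 0.35 mg/kg/hr × 44 kg = 15.4 mg/hr
Concentration = 485 mg ÷ 99 mL = 4.89899 mg/mL
Rate = 15.4 mg/hr ÷ 4.89899 mg/mL = 3.143505 mL/hr
Volume infused so far = 3.143505 mL/hr × 10.3 hr = 32.3781 mL
Volume remaining = 99 − 32.3781 = 66.6219 mL
New rate:
Dose = 0.24 mg/kg/hr × 44 kg = 10.56 mg/hr
Rate = 10.56 mg/hr ÷ 4.89899 mg/mL = 2.155546 mL/hr
Time remaining = 66.6219 mL ÷ 2.155546 mL/hr = 30.9072 hr

30.9 hours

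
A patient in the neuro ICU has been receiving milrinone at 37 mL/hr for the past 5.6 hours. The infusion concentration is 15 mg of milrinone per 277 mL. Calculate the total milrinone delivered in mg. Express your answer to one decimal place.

11.2 mg

Concentration = 15 mg ÷ 277 mL = 0.05415162 mg/mL = 54.15162 mcg/mL
Drug rate = 37 mL/hr × 54.15162 mcg/mL = 2003.61 mcg/hr
Total = 2003.61 mcg/hr × 5.6 hr = 11220.22 mcg = 11.22022 mg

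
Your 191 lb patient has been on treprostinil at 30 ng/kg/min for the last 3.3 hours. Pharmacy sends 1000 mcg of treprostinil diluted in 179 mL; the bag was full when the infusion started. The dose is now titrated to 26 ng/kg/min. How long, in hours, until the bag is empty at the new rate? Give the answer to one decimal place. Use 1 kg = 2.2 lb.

Initial rate:
Weight = 191 lb ÷ 2.2 lb/kg = 86.81818 kg
Dose = 30 ng/kg/min × 86.81818 kg = 2604.545 ng/min
2604.545 ng/min × 60 min/hr = 156272.7 ng/hr
Concentration = 1000 mcg ÷ 179 mL = 5.586592 mcg/mL = 5586.592 ng/mL
Rate = 156272.7 ng/hr ÷ 5586.592 ng/mL = 27.97282 mL/hr
Volume infused so far = 27.97282 mL/hr × 3.3 hr = 92.3103 mL
Volume remaining = 179 − 92.3103 = 86.6897 mL
New rate:
Dose = 26 ng/kg/min × 86.81818 kg = 2257.273 ng/min
2257.273 ng/min × 60 min/hr = 135436.4 ng/hr
Rate = 135436.4 ng/hr ÷ 5586.592 ng/mL = 24.24311 mL/hr
Time remaining = 86.6897 mL ÷ 24.24311 mL/hr = 3.575849 hr

3.6 hours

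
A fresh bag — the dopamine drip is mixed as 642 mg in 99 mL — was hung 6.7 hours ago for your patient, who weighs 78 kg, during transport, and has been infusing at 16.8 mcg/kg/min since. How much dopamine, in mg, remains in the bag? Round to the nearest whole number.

Dose = 16.8 mcg/kg/min × 78 kg = 1310.4 mcg/min
1310.4 mcg/min × 60 min/hr = 78624 mcg/hr
Concentration = 642 mg ÷ 99 mL = 6.484848 mg/mL = 6484.848 mcg/mL
Rate = 78624 mcg/hr ÷ 6484.848 mcg/mL = 12.12426 mL/hr
Volume infused = 12.12426 mL/hr × 6.7 hr = 81.23255 mL
Volume remaining = 99 − 81.23255 = 17.76745 mL
Drug remaining = 17.76745 mL × 6484.848 mcg/mL = 115219.2 mcg = 115.2192 mg

115 mg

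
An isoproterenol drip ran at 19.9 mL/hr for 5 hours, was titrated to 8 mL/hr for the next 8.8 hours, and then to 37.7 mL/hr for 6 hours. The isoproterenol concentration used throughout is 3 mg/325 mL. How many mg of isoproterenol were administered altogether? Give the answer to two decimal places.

3.66 mg

Concentration = 3 mg ÷ 325 mL = 0.009230769 mg/mL
Stage 1: 19.9 mL/hr × 5 hr = 99.5 mL → 99.5 mL × 0.009230769 mg/mL = 0.9184615 mg
Stage 2: 8 mL/hr × 8.8 hr = 70.4 mL → 70.4 mL × 0.009230769 mg/mL = 0.6498462 mg
Stage 3: 37.7 mL/hr × 6 hr = 226.2 mL → 226.2 mL × 0.009230769 mg/mL = 2.088 mg
Total = 0.9184615 + 0.6498462 + 2.088 = 3.656308 mg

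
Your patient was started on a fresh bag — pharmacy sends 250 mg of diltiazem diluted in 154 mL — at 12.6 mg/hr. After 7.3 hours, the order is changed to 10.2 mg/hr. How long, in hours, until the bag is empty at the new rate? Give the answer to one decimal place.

15.5 hours

Initial rate:
Concentration = 250 mg ÷ 154 mL = 1.623377 mg/mL
Rate = 12.6 mg/hr ÷ 1.623377 mg/mL = 7.7616 mL/hr
Volume infused so far = 7.7616 mL/hr × 7.3 hr = 56.65968 mL
Volume remaining = 154 − 56.65968 = 97.34032 mL
New rate:
Rate = 10.2 mg/hr ÷ 1.623377 mg/mL = 6.2832 mL/hr
Time remaining = 97.34032 mL ÷ 6.2832 mL/hr = 15.49216 hr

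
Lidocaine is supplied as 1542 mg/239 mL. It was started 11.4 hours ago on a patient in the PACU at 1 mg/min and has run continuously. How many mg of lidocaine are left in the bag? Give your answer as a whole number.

1 mg/min × 60 min/hr = 60 mg/hr
Concentration = 1542 mg ÷ 239 mL = 6.451883 mg/mL
Rate = 60 mg/hr ÷ 6.451883 mg/mL = 9.299611 mL/hr
Volume infused = 9.299611 mL/hr × 11.4 hr = 106.0156 mL
Volume remaining = 239 − 106.0156 = 132.9844 mL
Drug remaining = 132.9844 mL × 6.451883 mg/mL = 858 mg

858 mg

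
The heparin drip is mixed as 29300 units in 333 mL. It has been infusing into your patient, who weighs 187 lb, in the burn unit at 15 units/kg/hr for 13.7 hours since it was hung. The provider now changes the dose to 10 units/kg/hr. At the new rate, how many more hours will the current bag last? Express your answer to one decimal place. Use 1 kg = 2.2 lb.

13.9 hours

Initial rate:
Weight = 187 lb ÷ 2.2 lb/kg = 85 kg
Dose = 15 units/kg/hr × 85 kg = 1275 units/hr
Concentration = 29300 units ÷ 333 mL = 87.98799 units/mL
Rate = 1275 units/hr ÷ 87.98799 units/mL = 14.49061 mL/hr
Volume infused so far = 14.49061 mL/hr × 13.7 hr = 198.5214 mL
Volume remaining = 333 − 198.5214 = 134.4786 mL
New rate:
Dose = 10 units/kg/hr × 85 kg = 850 units/hr
Rate = 850 units/hr ÷ 87.98799 units/mL = 9.66041 mL/hr
Time remaining = 134.4786 mL ÷ 9.66041 mL/hr = 13.92059 hr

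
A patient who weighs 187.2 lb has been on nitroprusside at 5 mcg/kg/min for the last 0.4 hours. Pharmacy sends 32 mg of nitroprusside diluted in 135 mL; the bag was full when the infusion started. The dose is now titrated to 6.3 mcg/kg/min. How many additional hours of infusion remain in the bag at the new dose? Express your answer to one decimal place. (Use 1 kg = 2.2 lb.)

0.7 hours

Initial rate:
Weight = 187.2 lb ÷ 2.2 lb/kg = 85.09091 kg
Dose = 5 mcg/kg/min × 85.09091 kg = 425.4545 mcg/min
425.4545 mcg/min × 60 min/hr = 25527.27 mcg/hr
Concentration = 32 mg ÷ 135 mL = 0.237037 mg/mL = 237.037 mcg/mL
Rate = 25527.27 mcg/hr ÷ 237.037 mcg/mL = 107.6932 mL/hr
Volume infused so far = 107.6932 mL/hr × 0.4 hr = 43.07727 mL
Volume remaining = 135 − 43.07727 = 91.92273 mL
New rate:
Dose = 6.3 mcg/kg/min × 85.09091 kg = 536.0727 mcg/min
536.0727 mcg/min × 60 min/hr = 32164.36 mcg/hr
Rate = 32164.36 mcg/hr ÷ 237.037 mcg/mL = 135.6934 mL/hr
Time remaining = 91.92273 mL ÷ 135.6934 mL/hr = 0.6774296 hr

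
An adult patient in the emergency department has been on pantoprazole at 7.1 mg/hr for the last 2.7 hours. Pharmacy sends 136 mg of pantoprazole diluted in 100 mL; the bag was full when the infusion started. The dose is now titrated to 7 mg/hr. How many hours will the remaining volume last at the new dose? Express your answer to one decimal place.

Initial rate:
Concentration = 136 mg ÷ 100 mL = 1.36 mg/mL
Rate = 7.1 mg/hr ÷ 1.36 mg/mL = 5.220588 mL/hr
Volume infused so far = 5.220588 mL/hr × 2.7 hr = 14.09559 mL
Volume remaining = 100 − 14.09559 = 85.90441 mL
New rate:
Rate = 7 mg/hr ÷ 1.36 mg/mL = 5.147059 mL/hr
Time remaining = 85.90441 mL ÷ 5.147059 mL/hr = 16.69 hr

16.7 hours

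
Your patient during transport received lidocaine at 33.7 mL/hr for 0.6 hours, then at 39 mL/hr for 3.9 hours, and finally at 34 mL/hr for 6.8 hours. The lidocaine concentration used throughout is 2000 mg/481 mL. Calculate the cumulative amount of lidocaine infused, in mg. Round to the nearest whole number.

1678 mg

Concentration = 2000 mg ÷ 481 mL = 4.158004 mg/mL
Stage 1: 33.7 mL/hr × 0.6 hr = 20.22 mL → 20.22 mL × 4.158004 mg/mL = 84.07484 mg
Stage 2: 39 mL/hr × 3.9 hr = 152.1 mL → 152.1 mL × 4.158004 mg/mL = 632.4324 mg
Stage 3: 34 mL/hr × 6.8 hr = 231.2 mL → 231.2 mL × 4.158004 mg/mL = 961.3306 mg
Total = 84.07484 + 632.4324 + 961.3306 = 1677.838 mg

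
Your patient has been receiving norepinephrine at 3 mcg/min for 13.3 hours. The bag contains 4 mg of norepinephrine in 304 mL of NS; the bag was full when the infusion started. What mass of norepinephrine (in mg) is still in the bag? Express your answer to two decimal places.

1.61 mg

3 mcg/min × 60 min/hr = 180 mcg/hr
Concentration = 4 mg ÷ 304 mL = 0.01315789 mg/mL = 13.15789 mcg/mL
Rate = 180 mcg/hr ÷ 13.15789 mcg/mL = 13.68 mL/hr
Volume infused = 13.68 mL/hr × 13.3 hr = 181.944 mL
Volume remaining = 304 − 181.944 = 122.056 mL
Drug remaining = 122.056 mL × 13.15789 mcg/mL = 1606 mcg = 1.606 mg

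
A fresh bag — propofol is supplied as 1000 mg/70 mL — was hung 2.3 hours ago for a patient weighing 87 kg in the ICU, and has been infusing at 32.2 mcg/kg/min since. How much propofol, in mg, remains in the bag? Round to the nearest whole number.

Dose = 32.2 mcg/kg/min × 87 kg = 2801.4 mcg/min
2801.4 mcg/min × 60 min/hr = 168084 mcg/hr
Concentration = 1000 mg ÷ 70 mL = 14.28571 mg/mL = 14285.71 mcg/mL
Rate = 168084 mcg/hr ÷ 14285.71 mcg/mL = 11.76588 mL/hr
Volume infused = 11.76588 mL/hr × 2.3 hr = 27.06152 mL
Volume remaining = 70 − 27.06152 = 42.93848 mL
Drug remaining = 42.93848 mL × 14285.71 mcg/mL = 613406.8 mcg = 613.4068 mg

613 mg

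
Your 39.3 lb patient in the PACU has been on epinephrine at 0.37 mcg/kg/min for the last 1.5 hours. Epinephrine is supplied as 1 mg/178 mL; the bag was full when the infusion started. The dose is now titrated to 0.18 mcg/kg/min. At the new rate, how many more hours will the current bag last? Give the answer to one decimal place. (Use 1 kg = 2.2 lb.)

Initial rate:
Weight = 39.3 lb ÷ 2.2 lb/kg = 17.86364 kg
Dose = 0.37 mcg/kg/min × 17.86364 kg = 6.609545 mcg/min
6.609545 mcg/min × 60 min/hr = 396.5727 mcg/hr
Concentration = 1 mg ÷ 178 mL = 0.005617978 mg/mL = 5.617978 mcg/mL
Rate = 396.5727 mcg/hr ÷ 5.617978 mcg/mL = 70.58995 mL/hr
Volume infused so far = 70.58995 mL/hr × 1.5 hr = 105.8849 mL
Volume remaining = 178 − 105.8849 = 72.11508 mL
New rate:
Dose = 0.18 mcg/kg/min × 17.86364 kg = 3.215455 mcg/min
3.215455 mcg/min × 60 min/hr = 192.9273 mcg/hr
Rate = 192.9273 mcg/hr ÷ 5.617978 mcg/mL = 34.34105 mL/hr
Time remaining = 72.11508 mL ÷ 34.34105 mL/hr = 2.099967 hr

2.1 hours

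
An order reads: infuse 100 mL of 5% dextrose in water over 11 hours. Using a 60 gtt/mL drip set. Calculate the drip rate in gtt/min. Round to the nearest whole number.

9 gtt/min

100 mL ÷ (11 hr × 60 = 660 min) = 0.1515152 mL/min
0.1515152 mL/min × 60 gtt/mL = 9.090909 gtt/min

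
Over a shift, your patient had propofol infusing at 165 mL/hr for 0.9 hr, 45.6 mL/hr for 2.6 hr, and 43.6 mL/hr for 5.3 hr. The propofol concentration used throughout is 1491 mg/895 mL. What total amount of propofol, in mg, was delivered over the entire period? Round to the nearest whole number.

830 mg

Concentration = 1491 mg ÷ 895 mL = 1.665922 mg/mL
Stage 1: 165 mL/hr × 0.9 hr = 148.5 mL → 148.5 mL × 1.665922 mg/mL = 247.3894 mg
Stage 2: 45.6 mL/hr × 2.6 hr = 118.56 mL → 118.56 mL × 1.665922 mg/mL = 197.5117 mg
Stage 3: 43.6 mL/hr × 5.3 hr = 231.08 mL → 231.08 mL × 1.665922 mg/mL = 384.9612 mg
Total = 247.3894 + 197.5117 + 384.9612 = 829.8623 mg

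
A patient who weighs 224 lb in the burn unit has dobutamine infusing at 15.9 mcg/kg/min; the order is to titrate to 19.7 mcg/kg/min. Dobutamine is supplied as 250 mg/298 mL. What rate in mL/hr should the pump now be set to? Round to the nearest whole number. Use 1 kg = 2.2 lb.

143 mL/hr

Weight = 224 lb ÷ 2.2 lb/kg = 101.8182 kg
Dose = 19.7 mcg/kg/min × 101.8182 kg = 2005.818 mcg/min
2005.818 mcg/min × 60 min/hr = 120349.1 mcg/hr
Concentration = 250 mg ÷ 298 mL = 0.8389262 mg/mL = 838.9262 mcg/mL
Rate = 120349.1 mcg/hr ÷ 838.9262 mcg/mL = 143.4561 mL/hr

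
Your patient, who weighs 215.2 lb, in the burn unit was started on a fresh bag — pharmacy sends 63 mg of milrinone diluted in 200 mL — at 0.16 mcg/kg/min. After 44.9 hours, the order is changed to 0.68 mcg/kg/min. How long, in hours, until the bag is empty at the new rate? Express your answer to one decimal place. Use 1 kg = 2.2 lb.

5.2 hours

Initial rate:
Weight = 215.2 lb ÷ 2.2 lb/kg = 97.81818 kg
Dose = 0.16 mcg/kg/min × 97.81818 kg = 15.65091 mcg/min
15.65091 mcg/min × 60 min/hr = 939.0545 mcg/hr
Concentration = 63 mg ÷ 200 mL = 0.315 mg/mL = 315 mcg/mL
Rate = 939.0545 mcg/hr ÷ 315 mcg/mL = 2.981126 mL/hr
Volume infused so far = 2.981126 mL/hr × 44.9 hr = 133.8525 mL
Volume remaining = 200 − 133.8525 = 66.14746 mL
New rate:
Dose = 0.68 mcg/kg/min × 97.81818 kg = 66.51636 mcg/min
66.51636 mcg/min × 60 min/hr = 3990.982 mcg/hr
Rate = 3990.982 mcg/hr ÷ 315 mcg/mL = 12.66978 mL/hr
Time remaining = 66.14746 mL ÷ 12.66978 mL/hr = 5.220883 hr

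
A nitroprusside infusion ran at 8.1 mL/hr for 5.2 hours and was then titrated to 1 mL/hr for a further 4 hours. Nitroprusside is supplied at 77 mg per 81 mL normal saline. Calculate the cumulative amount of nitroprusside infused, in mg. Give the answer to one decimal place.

43.8 mg

Concentration = 77 mg ÷ 81 mL = 0.9506173 mg/mL
Stage 1: 8.1 mL/hr × 5.2 hr = 42.12 mL → 42.12 mL × 0.9506173 mg/mL = 40.04 mg
Stage 2: 1 mL/hr × 4 hr = 4 mL → 4 mL × 0.9506173 mg/mL = 3.802469 mg
Total = 40.04 + 3.802469 = 43.84247 mg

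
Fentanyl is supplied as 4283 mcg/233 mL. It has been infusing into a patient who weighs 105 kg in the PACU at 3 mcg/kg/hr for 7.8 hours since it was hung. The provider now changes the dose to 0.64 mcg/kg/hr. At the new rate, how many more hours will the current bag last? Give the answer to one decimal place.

27.2 hours

Initial rate:
Dose = 3 mcg/kg/hr × 105 kg = 315 mcg/hr
Concentration = 4283 mcg ÷ 233 mL = 18.38197 mcg/mL
Rate = 315 mcg/hr ÷ 18.38197 mcg/mL = 17.13635 mL/hr
Volume infused so far = 17.13635 mL/hr × 7.8 hr = 133.6636 mL
Volume remaining = 233 − 133.6636 = 99.33645 mL
New rate:
Dose = 0.64 mcg/kg/hr × 105 kg = 67.2 mcg/hr
Rate = 67.2 mcg/hr ÷ 18.38197 mcg/mL = 3.655755 mL/hr
Time remaining = 99.33645 mL ÷ 3.655755 mL/hr = 27.17262 hr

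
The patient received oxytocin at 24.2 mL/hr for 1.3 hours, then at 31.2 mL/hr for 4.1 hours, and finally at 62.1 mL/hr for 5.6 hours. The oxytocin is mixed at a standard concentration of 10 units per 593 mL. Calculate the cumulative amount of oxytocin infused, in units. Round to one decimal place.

8.6 units

Concentration = 10 units ÷ 593 mL = 0.01686341 units/mL
Stage 1: 24.2 mL/hr × 1.3 hr = 31.46 mL → 31.46 mL × 0.01686341 units/mL = 0.5305228 units
Stage 2: 31.2 mL/hr × 4.1 hr = 127.92 mL → 127.92 mL × 0.01686341 units/mL = 2.157167 units
Stage 3: 62.1 mL/hr × 5.6 hr = 347.76 mL → 347.76 mL × 0.01686341 units/mL = 5.864418 units
Total = 0.5305228 + 2.157167 + 5.864418 = 8.552108 units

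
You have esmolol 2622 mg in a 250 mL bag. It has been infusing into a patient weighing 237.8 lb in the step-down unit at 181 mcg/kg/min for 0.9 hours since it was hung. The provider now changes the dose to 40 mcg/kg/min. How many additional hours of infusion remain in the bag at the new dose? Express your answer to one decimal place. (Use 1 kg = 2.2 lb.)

Initial rate:
Weight = 237.8 lb ÷ 2.2 lb/kg = 108.0909 kg
Dose = 181 mcg/kg/min × 108.0909 kg = 19564.45 mcg/min
19564.45 mcg/min × 60 min/hr = 1173867 mcg/hr
Concentration = 2622 mg ÷ 250 mL = 10.488 mg/mL = 10488 mcg/mL
Rate = 1173867 mcg/hr ÷ 10488 mcg/mL = 111.9248 mL/hr
Volume infused so far = 111.9248 mL/hr × 0.9 hr = 100.7323 mL
Volume remaining = 250 − 100.7323 = 149.2677 mL
New rate:
Dose = 40 mcg/kg/min × 108.0909 kg = 4323.636 mcg/min
4323.636 mcg/min × 60 min/hr = 259418.2 mcg/hr
Rate = 259418.2 mcg/hr ÷ 10488 mcg/mL = 24.73476 mL/hr
Time remaining = 149.2677 mL ÷ 24.73476 mL/hr = 6.034733 hr

6.0 hours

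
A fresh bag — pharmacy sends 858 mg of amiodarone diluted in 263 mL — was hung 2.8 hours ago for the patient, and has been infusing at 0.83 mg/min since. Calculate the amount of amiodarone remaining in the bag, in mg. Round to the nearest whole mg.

0.83 mg/min × 60 min/hr = 49.8 mg/hr
Concentration = 858 mg ÷ 263 mL = 3.262357 mg/mL
Rate = 49.8 mg/hr ÷ 3.262357 mg/mL = 15.26503 mL/hr
Volume infused = 15.26503 mL/hr × 2.8 hr = 42.7421 mL
Volume remaining = 263 − 42.7421 = 220.2579 mL
Drug remaining = 220.2579 mL × 3.262357 mg/mL = 718.56 mg

719 mg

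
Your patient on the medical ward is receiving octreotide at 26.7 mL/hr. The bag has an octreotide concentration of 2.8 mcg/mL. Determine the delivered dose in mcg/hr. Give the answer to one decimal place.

74.8 mcg/hr

Drug rate = 26.7 mL/hr × 2.8 mcg/mL = 74.76 mcg/hr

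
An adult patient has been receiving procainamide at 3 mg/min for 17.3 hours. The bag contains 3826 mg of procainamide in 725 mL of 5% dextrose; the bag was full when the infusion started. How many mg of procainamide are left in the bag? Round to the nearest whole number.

3 mg/min × 60 min/hr = 180 mg/hr
Concentration = 3826 mg ÷ 725 mL = 5.277241 mg/mL
Rate = 180 mg/hr ÷ 5.277241 mg/mL = 34.10873 mL/hr
Volume infused = 34.10873 mL/hr × 17.3 hr = 590.081 mL
Volume remaining = 725 − 590.081 = 134.919 mL
Drug remaining = 134.919 mL × 5.277241 mg/mL = 712 mg

712 mg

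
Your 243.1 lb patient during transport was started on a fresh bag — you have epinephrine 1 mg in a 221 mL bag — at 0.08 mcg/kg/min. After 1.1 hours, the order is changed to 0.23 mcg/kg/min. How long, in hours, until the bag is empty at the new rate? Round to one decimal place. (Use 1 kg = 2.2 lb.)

Initial rate:
Weight = 243.1 lb ÷ 2.2 lb/kg = 110.5 kg
Dose = 0.08 mcg/kg/min × 110.5 kg = 8.84 mcg/min
8.84 mcg/min × 60 min/hr = 530.4 mcg/hr
Concentration = 1 mg ÷ 221 mL = 0.004524887 mg/mL = 4.524887 mcg/mL
Rate = 530.4 mcg/hr ÷ 4.524887 mcg/mL = 117.2184 mL/hr
Volume infused so far = 117.2184 mL/hr × 1.1 hr = 128.9402 mL
Volume remaining = 221 − 128.9402 = 92.05976 mL
New rate:
Dose = 0.23 mcg/kg/min × 110.5 kg = 25.415 mcg/min
25.415 mcg/min × 60 min/hr = 1524.9 mcg/hr
Rate = 1524.9 mcg/hr ÷ 4.524887 mcg/mL = 337.0029 mL/hr
Time remaining = 92.05976 mL ÷ 337.0029 mL/hr = 0.273172 hr

0.3 hours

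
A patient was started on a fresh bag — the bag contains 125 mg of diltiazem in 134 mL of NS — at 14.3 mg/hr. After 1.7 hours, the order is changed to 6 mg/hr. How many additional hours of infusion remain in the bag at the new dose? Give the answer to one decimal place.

Initial rate:
Concentration = 125 mg ÷ 134 mL = 0.9328358 mg/mL
Rate = 14.3 mg/hr ÷ 0.9328358 mg/mL = 15.3296 mL/hr
Volume infused so far = 15.3296 mL/hr × 1.7 hr = 26.06032 mL
Volume remaining = 134 − 26.06032 = 107.9397 mL
New rate:
Rate = 6 mg/hr ÷ 0.9328358 mg/mL = 6.432 mL/hr
Time remaining = 107.9397 mL ÷ 6.432 mL/hr = 16.78167 hr

16.8 hours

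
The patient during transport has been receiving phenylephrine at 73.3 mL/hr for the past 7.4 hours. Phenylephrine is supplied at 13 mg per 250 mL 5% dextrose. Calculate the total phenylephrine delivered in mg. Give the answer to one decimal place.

28.2 mg

Concentration = 13 mg ÷ 250 mL = 0.052 mg/mL = 52 mcg/mL
Drug rate = 73.3 mL/hr × 52 mcg/mL = 3811.6 mcg/hr
Total = 3811.6 mcg/hr × 7.4 hr = 28205.84 mcg = 28.20584 mg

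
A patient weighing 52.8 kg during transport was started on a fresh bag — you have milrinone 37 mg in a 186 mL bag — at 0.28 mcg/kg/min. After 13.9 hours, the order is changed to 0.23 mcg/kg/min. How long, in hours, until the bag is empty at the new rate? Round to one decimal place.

33.9 hours

Initial rate:
Dose = 0.28 mcg/kg/min × 52.8 kg = 14.784 mcg/min
14.784 mcg/min × 60 min/hr = 887.04 mcg/hr
Concentration = 37 mg ÷ 186 mL = 0.1989247 mg/mL = 198.9247 mcg/mL
Rate = 887.04 mcg/hr ÷ 198.9247 mcg/mL = 4.459174 mL/hr
Volume infused so far = 4.459174 mL/hr × 13.9 hr = 61.98252 mL
Volume remaining = 186 − 61.98252 = 124.0175 mL
New rate:
Dose = 0.23 mcg/kg/min × 52.8 kg = 12.144 mcg/min
12.144 mcg/min × 60 min/hr = 728.64 mcg/hr
Rate = 728.64 mcg/hr ÷ 198.9247 mcg/mL = 3.662893 mL/hr
Time remaining = 124.0175 mL ÷ 3.662893 mL/hr = 33.8578 hr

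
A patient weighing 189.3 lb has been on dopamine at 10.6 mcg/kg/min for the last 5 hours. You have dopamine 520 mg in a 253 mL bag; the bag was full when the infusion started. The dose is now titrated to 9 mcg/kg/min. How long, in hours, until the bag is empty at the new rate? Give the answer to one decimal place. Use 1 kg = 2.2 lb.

5.3 hours

Initial rate:
Weight = 189.3 lb ÷ 2.2 lb/kg = 86.04545 kg
Dose = 10.6 mcg/kg/min × 86.04545 kg = 912.0818 mcg/min
912.0818 mcg/min × 60 min/hr = 54724.91 mcg/hr
Concentration = 520 mg ÷ 253 mL = 2.055336 mg/mL = 2055.336 mcg/mL
Rate = 54724.91 mcg/hr ÷ 2055.336 mcg/mL = 26.62577 mL/hr
Volume infused so far = 26.62577 mL/hr × 5 hr = 133.1289 mL
Volume remaining = 253 − 133.1289 = 119.8711 mL
New rate:
Dose = 9 mcg/kg/min × 86.04545 kg = 774.4091 mcg/min
774.4091 mcg/min × 60 min/hr = 46464.55 mcg/hr
Rate = 46464.55 mcg/hr ÷ 2055.336 mcg/mL = 22.60679 mL/hr
Time remaining = 119.8711 mL ÷ 22.60679 mL/hr = 5.30244 hr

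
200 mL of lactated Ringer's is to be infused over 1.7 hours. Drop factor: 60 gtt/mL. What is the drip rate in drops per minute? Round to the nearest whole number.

118 gtt/min

200 mL ÷ (1.7 hr × 60 = 102 min) = 1.960784 mL/min
1.960784 mL/min × 60 gtt/mL = 117.6471 gtt/min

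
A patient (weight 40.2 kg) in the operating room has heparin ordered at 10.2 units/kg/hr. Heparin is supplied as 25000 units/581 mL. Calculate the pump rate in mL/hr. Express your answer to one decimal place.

Dose = 10.2 units/kg/hr × 40.2 kg = 410.04 units/hr
Concentration = 25000 units ÷ 581 mL = 43.02926 units/mL
Rate = 410.04 units/hr ÷ 43.02926 units/mL = 9.52933 mL/hr

9.5 mL/hr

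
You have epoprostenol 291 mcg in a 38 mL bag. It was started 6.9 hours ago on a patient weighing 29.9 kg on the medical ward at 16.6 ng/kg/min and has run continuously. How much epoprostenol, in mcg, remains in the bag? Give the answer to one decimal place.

85.5 mcg

Dose = 16.6 ng/kg/min × 29.9 kg = 496.34 ng/min
496.34 ng/min × 60 min/hr = 29780.4 ng/hr
Concentration = 291 mcg ÷ 38 mL = 7.657895 mcg/mL = 7657.895 ng/mL
Rate = 29780.4 ng/hr ÷ 7657.895 ng/mL = 3.888849 mL/hr
Volume infused = 3.888849 mL/hr × 6.9 hr = 26.83306 mL
Volume remaining = 38 − 26.83306 = 11.16694 mL
Drug remaining = 11.16694 mL × 7657.895 ng/mL = 85515.24 ng = 85.51524 mcg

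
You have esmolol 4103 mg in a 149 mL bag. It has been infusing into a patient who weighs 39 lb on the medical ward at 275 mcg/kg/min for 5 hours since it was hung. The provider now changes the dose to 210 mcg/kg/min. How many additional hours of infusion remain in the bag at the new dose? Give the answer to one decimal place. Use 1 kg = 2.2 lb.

11.8 hours

Initial rate:
Weight = 39 lb ÷ 2.2 lb/kg = 17.72727 kg
Dose = 275 mcg/kg/min × 17.72727 kg = 4875 mcg/min
4875 mcg/min × 60 min/hr = 292500 mcg/hr
Concentration = 4103 mg ÷ 149 mL = 27.53691 mg/mL = 27536.91 mcg/mL
Rate = 292500 mcg/hr ÷ 27536.91 mcg/mL = 10.62211 mL/hr
Volume infused so far = 10.62211 mL/hr × 5 hr = 53.11053 mL
Volume remaining = 149 − 53.11053 = 95.88947 mL
New rate:
Dose = 210 mcg/kg/min × 17.72727 kg = 3722.727 mcg/min
3722.727 mcg/min × 60 min/hr = 223363.6 mcg/hr
Rate = 223363.6 mcg/hr ÷ 27536.91 mcg/mL = 8.111426 mL/hr
Time remaining = 95.88947 mL ÷ 8.111426 mL/hr = 11.82153 hr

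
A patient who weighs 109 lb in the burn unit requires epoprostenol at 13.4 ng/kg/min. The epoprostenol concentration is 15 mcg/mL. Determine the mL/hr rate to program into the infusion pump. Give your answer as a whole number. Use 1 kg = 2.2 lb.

Weight = 109 lb ÷ 2.2 lb/kg = 49.54545 kg
Dose = 13.4 ng/kg/min × 49.54545 kg = 663.9091 ng/min
663.9091 ng/min × 60 min/hr = 39834.55 ng/hr
Concentration = 15 mcg/mL = 15000 ng/mL
Rate = 39834.55 ng/hr ÷ 15000 ng/mL = 2.655636 mL/hr

3 mL/hr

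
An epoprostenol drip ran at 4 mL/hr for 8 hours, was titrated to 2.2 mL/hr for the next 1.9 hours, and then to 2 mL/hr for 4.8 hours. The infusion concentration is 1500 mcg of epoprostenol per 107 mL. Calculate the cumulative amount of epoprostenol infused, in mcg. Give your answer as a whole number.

642 mcg

Concentration = 1500 mcg ÷ 107 mL = 14.01869 mcg/mL
Stage 1: 4 mL/hr × 8 hr = 32 mL → 32 mL × 14.01869 mcg/mL = 448.5981 mcg
Stage 2: 2.2 mL/hr × 1.9 hr = 4.18 mL → 4.18 mL × 14.01869 mcg/mL = 58.59813 mcg
Stage 3: 2 mL/hr × 4.8 hr = 9.6 mL → 9.6 mL × 14.01869 mcg/mL = 134.5794 mcg
Total = 448.5981 + 58.59813 + 134.5794 = 641.7757 mcg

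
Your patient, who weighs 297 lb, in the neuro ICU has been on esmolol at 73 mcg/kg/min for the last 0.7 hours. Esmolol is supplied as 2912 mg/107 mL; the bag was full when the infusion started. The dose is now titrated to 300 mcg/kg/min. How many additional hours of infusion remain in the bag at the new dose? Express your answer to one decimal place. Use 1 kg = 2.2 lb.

1.0 hours

Initial rate:
Weight = 297 lb ÷ 2.2 lb/kg = 135 kg
Dose = 73 mcg/kg/min × 135 kg = 9855 mcg/min
9855 mcg/min × 60 min/hr = 591300 mcg/hr
Concentration = 2912 mg ÷ 107 mL = 27.21495 mg/mL = 27214.95 mcg/mL
Rate = 591300 mcg/hr ÷ 27214.95 mcg/mL = 21.72703 mL/hr
Volume infused so far = 21.72703 mL/hr × 0.7 hr = 15.20892 mL
Volume remaining = 107 − 15.20892 = 91.79108 mL
New rate:
Dose = 300 mcg/kg/min × 135 kg = 40500 mcg/min
40500 mcg/min × 60 min/hr = 2430000 mcg/hr
Rate = 2430000 mcg/hr ÷ 27214.95 mcg/mL = 89.28915 mL/hr
Time remaining = 91.79108 mL ÷ 89.28915 mL/hr = 1.028021 hr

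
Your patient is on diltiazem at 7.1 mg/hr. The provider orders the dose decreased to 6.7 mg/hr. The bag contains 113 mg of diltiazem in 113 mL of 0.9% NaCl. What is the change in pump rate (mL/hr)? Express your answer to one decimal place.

At the current dose:
Concentration = 113 mg ÷ 113 mL = 1 mg/mL
Rate = 7.1 mg/hr ÷ 1 mg/mL = 7.1 mL/hr
At the new dose:
Rate = 6.7 mg/hr ÷ 1 mg/mL = 6.7 mL/hr
Change = 6.7 − 7.1 = -0.4 mL/hr → 0.4 mL/hr decrease

0.4 mL/hr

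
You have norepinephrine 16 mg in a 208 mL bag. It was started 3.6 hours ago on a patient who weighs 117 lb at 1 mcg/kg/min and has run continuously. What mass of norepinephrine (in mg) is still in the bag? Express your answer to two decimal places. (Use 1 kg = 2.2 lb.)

4.51 mg

Weight = 117 lb ÷ 2.2 lb/kg = 53.18182 kg
Dose = 1 mcg/kg/min × 53.18182 kg = 53.18182 mcg/min
53.18182 mcg/min × 60 min/hr = 3190.909 mcg/hr
Concentration = 16 mg ÷ 208 mL = 0.07692308 mg/mL = 76.92308 mcg/mL
Rate = 3190.909 mcg/hr ÷ 76.92308 mcg/mL = 41.48182 mL/hr
Volume infused = 41.48182 mL/hr × 3.6 hr = 149.3345 mL
Volume remaining = 208 − 149.3345 = 58.66545 mL
Drug remaining = 58.66545 mL × 76.92308 mcg/mL = 4512.727 mcg = 4.512727 mg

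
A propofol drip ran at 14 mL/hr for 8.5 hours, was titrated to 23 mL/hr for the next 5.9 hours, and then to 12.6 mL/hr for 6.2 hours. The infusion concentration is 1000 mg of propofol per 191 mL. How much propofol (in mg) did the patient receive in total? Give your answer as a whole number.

Concentration = 1000 mg ÷ 191 mL = 5.235602 mg/mL
Stage 1: 14 mL/hr × 8.5 hr = 119 mL → 119 mL × 5.235602 mg/mL = 623.0366 mg
Stage 2: 23 mL/hr × 5.9 hr = 135.7 mL → 135.7 mL × 5.235602 mg/mL = 710.4712 mg
Stage 3: 12.6 mL/hr × 6.2 hr = 78.12 mL → 78.12 mL × 5.235602 mg/mL = 409.0052 mg
Total = 623.0366 + 710.4712 + 409.0052 = 1742.513 mg

1743 mg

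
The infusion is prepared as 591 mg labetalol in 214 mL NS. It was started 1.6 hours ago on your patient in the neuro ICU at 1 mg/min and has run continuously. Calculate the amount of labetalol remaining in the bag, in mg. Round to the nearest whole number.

495 mg

1 mg/min × 60 min/hr = 60 mg/hr
Concentration = 591 mg ÷ 214 mL = 2.761682 mg/mL
Rate = 60 mg/hr ÷ 2.761682 mg/mL = 21.72589 mL/hr
Volume infused = 21.72589 mL/hr × 1.6 hr = 34.76142 mL
Volume remaining = 214 − 34.76142 = 179.2386 mL
Drug remaining = 179.2386 mL × 2.761682 mg/mL = 495 mg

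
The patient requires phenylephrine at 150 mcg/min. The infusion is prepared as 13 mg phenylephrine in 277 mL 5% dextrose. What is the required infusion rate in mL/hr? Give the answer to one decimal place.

191.8 mL/hr

150 mcg/min × 60 min/hr = 9000 mcg/hr
Concentration = 13 mg ÷ 277 mL = 0.04693141 mg/mL = 46.93141 mcg/mL
Rate = 9000 mcg/hr ÷ 46.93141 mcg/mL = 191.7692 mL/hr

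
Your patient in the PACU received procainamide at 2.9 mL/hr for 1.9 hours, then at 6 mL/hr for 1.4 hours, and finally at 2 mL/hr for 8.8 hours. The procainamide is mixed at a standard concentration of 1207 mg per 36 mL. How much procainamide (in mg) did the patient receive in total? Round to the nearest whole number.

1056 mg

Concentration = 1207 mg ÷ 36 mL = 33.52778 mg/mL
Stage 1: 2.9 mL/hr × 1.9 hr = 5.51 mL → 5.51 mL × 33.52778 mg/mL = 184.7381 mg
Stage 2: 6 mL/hr × 1.4 hr = 8.4 mL → 8.4 mL × 33.52778 mg/mL = 281.6333 mg
Stage 3: 2 mL/hr × 8.8 hr = 17.6 mL → 17.6 mL × 33.52778 mg/mL = 590.0889 mg
Total = 184.7381 + 281.6333 + 590.0889 = 1056.46 mg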